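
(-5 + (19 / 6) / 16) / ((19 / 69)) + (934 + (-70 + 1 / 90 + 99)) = 25870849 / 27360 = 945.57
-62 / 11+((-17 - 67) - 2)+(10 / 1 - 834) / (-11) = -184 / 11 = -16.73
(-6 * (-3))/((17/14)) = 252/17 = 14.82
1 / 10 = 0.10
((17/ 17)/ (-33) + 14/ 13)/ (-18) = -449/ 7722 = -0.06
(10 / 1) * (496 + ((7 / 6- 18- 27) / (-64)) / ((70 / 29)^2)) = 933494783 / 188160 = 4961.18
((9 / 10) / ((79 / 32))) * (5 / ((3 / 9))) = 432 / 79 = 5.47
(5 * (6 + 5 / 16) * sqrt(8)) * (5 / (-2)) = -2525 * sqrt(2) / 16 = -223.18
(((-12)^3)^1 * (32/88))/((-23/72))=497664/253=1967.05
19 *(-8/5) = -152/5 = -30.40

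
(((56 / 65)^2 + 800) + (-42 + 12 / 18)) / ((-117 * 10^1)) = -4812754 / 7414875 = -0.65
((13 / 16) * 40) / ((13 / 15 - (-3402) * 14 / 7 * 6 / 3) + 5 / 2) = 975 / 408341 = 0.00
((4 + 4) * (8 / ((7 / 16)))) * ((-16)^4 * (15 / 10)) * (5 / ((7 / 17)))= 8556380160 / 49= 174620003.27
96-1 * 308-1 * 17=-229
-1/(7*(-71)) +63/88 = 31399/43736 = 0.72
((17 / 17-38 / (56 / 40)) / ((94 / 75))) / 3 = -4575 / 658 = -6.95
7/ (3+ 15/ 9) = 3/ 2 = 1.50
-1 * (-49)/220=49/220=0.22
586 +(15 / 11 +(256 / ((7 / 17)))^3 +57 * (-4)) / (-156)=-906345316621 / 588588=-1539863.74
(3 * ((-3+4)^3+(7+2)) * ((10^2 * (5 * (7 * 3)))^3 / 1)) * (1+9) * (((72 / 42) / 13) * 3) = 1786050000000000 / 13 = 137388461538461.54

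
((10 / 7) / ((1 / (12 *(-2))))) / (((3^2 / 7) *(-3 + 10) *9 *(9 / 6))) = -0.28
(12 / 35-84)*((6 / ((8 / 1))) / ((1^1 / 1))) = -2196 / 35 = -62.74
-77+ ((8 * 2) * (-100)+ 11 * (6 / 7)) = -11673 / 7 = -1667.57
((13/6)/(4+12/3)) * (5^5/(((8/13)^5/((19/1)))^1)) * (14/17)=2006142490625/13369344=150055.42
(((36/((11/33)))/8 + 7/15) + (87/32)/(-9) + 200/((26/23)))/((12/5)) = 1189267/14976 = 79.41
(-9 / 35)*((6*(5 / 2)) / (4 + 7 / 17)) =-153 / 175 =-0.87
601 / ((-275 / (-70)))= 8414 / 55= 152.98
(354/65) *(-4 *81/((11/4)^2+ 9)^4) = -7516717056/320550790625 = -0.02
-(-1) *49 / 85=49 / 85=0.58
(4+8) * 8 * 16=1536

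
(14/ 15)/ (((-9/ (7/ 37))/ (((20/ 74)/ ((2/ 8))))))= -784/ 36963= -0.02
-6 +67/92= -485/92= -5.27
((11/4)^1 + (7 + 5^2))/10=139/40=3.48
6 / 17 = 0.35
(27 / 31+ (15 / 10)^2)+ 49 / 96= 10807 / 2976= 3.63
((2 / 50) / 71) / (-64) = -1 / 113600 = -0.00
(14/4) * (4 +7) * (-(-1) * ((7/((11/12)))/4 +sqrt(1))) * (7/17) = 784/17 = 46.12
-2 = -2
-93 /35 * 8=-21.26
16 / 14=8 / 7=1.14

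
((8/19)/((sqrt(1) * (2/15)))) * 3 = 180/19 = 9.47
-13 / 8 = -1.62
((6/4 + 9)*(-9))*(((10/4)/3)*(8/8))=-315/4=-78.75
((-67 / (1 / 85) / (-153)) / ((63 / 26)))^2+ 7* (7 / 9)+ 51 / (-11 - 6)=76649962 / 321489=238.42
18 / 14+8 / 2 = 37 / 7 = 5.29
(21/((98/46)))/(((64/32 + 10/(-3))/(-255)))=52785/28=1885.18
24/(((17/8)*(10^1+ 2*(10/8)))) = 384/425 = 0.90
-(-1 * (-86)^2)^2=-54700816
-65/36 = -1.81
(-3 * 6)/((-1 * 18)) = 1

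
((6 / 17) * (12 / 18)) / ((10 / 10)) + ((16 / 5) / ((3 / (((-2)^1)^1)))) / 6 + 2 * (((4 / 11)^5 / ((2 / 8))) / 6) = -13772212 / 123204015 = -0.11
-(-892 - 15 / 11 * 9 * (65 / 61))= 607307 / 671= 905.08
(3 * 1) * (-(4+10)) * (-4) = 168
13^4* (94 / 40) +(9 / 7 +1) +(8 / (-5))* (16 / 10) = 46982653 / 700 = 67118.08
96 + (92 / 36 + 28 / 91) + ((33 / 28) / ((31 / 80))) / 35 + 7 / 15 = 88343272 / 888615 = 99.42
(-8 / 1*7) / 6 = -28 / 3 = -9.33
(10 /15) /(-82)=-1 /123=-0.01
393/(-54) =-131/18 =-7.28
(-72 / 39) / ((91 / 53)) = -1272 / 1183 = -1.08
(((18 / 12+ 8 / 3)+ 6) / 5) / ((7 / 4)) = 122 / 105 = 1.16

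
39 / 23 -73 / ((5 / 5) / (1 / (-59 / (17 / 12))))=56155 / 16284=3.45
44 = 44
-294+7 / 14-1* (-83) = -210.50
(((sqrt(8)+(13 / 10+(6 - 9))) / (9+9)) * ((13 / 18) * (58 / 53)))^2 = 17197609 / 819104400 - 2416193 * sqrt(2) / 184298490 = 0.00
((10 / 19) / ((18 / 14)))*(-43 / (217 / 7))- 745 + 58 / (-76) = -7912601 / 10602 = -746.33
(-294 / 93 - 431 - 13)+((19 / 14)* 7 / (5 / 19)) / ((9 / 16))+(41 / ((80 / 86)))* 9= 152797 / 11160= 13.69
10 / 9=1.11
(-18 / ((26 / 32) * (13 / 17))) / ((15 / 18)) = -29376 / 845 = -34.76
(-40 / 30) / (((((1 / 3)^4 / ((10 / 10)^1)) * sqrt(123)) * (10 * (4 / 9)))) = -81 * sqrt(123) / 410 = -2.19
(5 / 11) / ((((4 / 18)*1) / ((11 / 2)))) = 45 / 4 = 11.25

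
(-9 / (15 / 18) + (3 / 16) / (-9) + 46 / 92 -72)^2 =390339049 / 57600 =6776.72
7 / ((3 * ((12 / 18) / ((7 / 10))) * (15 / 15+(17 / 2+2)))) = 49 / 230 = 0.21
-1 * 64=-64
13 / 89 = 0.15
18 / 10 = 1.80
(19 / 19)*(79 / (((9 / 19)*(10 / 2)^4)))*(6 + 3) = 1501 / 625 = 2.40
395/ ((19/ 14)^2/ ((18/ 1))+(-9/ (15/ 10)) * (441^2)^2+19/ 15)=-6967800/ 4003171434744091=-0.00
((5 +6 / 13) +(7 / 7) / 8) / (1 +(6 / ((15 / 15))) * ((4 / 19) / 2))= 11039 / 3224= 3.42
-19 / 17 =-1.12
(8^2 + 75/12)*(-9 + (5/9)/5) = -5620/9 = -624.44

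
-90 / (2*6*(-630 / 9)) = 3 / 28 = 0.11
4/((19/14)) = 2.95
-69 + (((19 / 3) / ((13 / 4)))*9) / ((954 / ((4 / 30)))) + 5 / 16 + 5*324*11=8806072321 / 496080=17751.31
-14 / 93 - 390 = -390.15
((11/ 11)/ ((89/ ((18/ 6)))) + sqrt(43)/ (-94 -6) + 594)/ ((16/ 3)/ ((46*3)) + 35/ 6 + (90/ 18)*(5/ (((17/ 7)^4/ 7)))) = 1828088104086/ 33552288089 -17288847*sqrt(43)/ 18849600050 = 54.48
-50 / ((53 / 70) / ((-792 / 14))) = 198000 / 53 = 3735.85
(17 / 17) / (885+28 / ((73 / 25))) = 73 / 65305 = 0.00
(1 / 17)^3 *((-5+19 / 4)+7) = 27 / 19652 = 0.00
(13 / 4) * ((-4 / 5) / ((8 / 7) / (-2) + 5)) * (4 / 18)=-182 / 1395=-0.13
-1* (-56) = 56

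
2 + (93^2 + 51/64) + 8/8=553779/64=8652.80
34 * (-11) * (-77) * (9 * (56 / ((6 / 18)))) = 43542576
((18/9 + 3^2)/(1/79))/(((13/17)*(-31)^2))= 14773/12493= 1.18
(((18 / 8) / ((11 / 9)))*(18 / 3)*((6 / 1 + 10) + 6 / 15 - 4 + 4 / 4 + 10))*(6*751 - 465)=114889671 / 110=1044451.55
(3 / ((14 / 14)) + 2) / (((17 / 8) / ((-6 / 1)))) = -240 / 17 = -14.12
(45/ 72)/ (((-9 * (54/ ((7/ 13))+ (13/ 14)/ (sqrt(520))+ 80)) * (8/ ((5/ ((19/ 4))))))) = -0.00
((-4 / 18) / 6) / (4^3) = -1 / 1728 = -0.00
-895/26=-34.42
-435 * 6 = -2610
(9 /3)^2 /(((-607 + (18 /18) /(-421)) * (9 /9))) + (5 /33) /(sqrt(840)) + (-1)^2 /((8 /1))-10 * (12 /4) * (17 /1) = -260602651 /511096 + sqrt(210) /2772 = -509.88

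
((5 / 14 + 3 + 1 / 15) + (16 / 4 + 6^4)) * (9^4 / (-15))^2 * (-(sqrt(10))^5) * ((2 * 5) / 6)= -290930998158 * sqrt(10) / 7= -131429228017.93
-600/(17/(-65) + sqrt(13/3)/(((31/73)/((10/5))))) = -11473410000 * sqrt(39)/1169948113 - 1911429000/1169948113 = -62.88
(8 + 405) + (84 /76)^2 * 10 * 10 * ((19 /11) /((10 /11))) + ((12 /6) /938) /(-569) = 3270915258 /5070359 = 645.11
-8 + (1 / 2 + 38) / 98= -213 / 28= -7.61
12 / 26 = 6 / 13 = 0.46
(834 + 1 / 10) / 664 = 8341 / 6640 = 1.26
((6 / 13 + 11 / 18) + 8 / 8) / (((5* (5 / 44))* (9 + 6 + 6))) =2134 / 12285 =0.17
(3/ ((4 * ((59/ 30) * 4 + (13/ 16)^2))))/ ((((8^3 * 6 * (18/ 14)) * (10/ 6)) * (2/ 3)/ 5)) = 105/ 1047776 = 0.00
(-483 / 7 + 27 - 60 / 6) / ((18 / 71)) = -1846 / 9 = -205.11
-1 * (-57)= 57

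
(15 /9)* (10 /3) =50 /9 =5.56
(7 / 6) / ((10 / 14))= 49 / 30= 1.63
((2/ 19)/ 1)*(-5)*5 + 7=83/ 19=4.37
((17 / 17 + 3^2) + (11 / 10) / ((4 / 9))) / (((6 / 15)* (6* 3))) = 499 / 288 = 1.73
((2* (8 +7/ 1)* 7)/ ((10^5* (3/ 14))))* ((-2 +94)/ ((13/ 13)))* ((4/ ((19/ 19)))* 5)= 2254/ 125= 18.03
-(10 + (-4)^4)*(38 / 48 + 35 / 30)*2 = -1041.83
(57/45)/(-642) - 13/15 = -1673/1926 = -0.87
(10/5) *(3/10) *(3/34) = 0.05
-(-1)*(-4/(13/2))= -8/13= -0.62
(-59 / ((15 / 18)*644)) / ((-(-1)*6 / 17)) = -1003 / 3220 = -0.31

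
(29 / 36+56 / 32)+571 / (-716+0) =11329 / 6444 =1.76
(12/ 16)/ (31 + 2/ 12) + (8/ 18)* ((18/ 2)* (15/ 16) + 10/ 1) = 55327/ 6732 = 8.22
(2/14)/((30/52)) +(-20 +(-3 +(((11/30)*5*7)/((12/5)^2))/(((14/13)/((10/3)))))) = -1438471/90720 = -15.86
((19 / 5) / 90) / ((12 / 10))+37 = 19999 / 540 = 37.04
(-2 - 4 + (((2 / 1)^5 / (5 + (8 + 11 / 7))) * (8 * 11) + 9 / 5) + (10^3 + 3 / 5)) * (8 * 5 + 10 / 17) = 13954652 / 289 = 48285.99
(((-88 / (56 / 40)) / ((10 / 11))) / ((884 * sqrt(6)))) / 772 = -121 * sqrt(6) / 7165704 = -0.00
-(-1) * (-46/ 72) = -23/ 36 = -0.64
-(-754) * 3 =2262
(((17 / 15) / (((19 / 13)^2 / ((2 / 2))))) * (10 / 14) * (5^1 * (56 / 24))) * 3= 14365 / 1083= 13.26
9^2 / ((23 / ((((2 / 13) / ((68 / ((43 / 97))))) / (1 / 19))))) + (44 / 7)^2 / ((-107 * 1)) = -1562127461 / 5170132786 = -0.30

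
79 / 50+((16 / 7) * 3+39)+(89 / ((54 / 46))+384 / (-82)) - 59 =59.57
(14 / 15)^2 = 0.87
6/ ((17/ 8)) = 2.82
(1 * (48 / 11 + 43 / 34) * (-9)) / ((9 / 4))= -4210 / 187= -22.51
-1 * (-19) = 19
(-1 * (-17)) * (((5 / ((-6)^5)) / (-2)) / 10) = 17 / 31104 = 0.00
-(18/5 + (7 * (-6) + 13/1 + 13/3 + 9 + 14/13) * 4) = 10678/195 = 54.76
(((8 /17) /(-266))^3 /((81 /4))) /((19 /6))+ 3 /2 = 17788540088135 /11859026726106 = 1.50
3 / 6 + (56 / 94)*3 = 215 / 94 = 2.29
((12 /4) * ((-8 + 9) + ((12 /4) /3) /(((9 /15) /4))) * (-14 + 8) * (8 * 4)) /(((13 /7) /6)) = -185472 /13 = -14267.08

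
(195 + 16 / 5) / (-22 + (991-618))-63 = -109574 / 1755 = -62.44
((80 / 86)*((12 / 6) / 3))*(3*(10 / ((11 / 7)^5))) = 13445600 / 6925193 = 1.94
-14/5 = -2.80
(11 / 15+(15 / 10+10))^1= 367 / 30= 12.23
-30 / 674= -15 / 337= -0.04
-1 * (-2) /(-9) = -2 /9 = -0.22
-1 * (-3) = 3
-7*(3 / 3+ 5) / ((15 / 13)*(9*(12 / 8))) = -364 / 135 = -2.70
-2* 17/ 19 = -34/ 19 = -1.79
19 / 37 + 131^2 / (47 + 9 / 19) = 12081321 / 33374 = 362.00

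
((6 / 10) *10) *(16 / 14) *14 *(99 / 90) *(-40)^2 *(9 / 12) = 126720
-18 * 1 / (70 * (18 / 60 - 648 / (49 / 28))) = 6 / 8633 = 0.00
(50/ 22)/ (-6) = -25/ 66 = -0.38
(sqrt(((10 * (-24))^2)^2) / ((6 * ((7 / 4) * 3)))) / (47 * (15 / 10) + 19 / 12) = 30720 / 1211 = 25.37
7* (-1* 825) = -5775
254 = 254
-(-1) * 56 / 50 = 28 / 25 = 1.12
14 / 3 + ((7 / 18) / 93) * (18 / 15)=6517 / 1395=4.67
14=14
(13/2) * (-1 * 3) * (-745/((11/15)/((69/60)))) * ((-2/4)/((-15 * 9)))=44551/528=84.38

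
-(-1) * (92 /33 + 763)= 25271 /33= 765.79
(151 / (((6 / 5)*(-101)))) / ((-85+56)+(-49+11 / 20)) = 7550 / 469347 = 0.02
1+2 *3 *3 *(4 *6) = 433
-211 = -211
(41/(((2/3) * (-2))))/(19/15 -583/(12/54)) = 1845/157334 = 0.01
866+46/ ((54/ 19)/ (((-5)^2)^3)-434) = 55782492243/ 64421848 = 865.89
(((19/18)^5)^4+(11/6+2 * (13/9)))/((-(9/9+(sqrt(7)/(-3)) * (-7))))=97789977812749660683754321/473101210697365567806898176- 684529844689247624786280247 * sqrt(7)/1419303632092096703420694528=-1.07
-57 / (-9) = 19 / 3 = 6.33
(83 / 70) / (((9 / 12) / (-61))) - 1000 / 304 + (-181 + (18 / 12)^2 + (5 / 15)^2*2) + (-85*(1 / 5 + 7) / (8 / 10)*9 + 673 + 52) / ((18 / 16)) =-15305137 / 2660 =-5753.81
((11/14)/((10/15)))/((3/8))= 22/7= 3.14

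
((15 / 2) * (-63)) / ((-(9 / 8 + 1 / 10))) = 2700 / 7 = 385.71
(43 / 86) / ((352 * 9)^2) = 1 / 20072448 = 0.00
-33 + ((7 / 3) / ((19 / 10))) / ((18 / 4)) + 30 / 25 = -80867 / 2565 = -31.53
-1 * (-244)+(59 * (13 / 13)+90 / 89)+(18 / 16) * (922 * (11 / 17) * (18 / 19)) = 54035661 / 57494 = 939.85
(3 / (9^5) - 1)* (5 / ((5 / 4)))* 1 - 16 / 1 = -393656 / 19683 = -20.00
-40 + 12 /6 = -38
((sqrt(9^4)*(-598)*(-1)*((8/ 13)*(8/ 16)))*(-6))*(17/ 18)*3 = -253368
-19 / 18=-1.06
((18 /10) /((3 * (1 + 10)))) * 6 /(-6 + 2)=-9 /110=-0.08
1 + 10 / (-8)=-0.25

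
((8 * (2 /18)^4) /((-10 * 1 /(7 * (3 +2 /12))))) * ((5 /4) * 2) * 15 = -665 /6561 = -0.10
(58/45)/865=58/38925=0.00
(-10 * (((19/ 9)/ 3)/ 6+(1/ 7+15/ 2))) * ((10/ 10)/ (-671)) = 4000/ 34587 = 0.12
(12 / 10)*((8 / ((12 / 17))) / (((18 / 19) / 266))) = 171836 / 45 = 3818.58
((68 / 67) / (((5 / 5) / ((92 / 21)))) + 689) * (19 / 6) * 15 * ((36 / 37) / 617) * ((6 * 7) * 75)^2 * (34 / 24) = 730147941.82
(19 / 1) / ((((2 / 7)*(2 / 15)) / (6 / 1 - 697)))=-1378545 / 4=-344636.25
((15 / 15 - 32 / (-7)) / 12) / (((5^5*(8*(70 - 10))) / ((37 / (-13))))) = -0.00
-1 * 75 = -75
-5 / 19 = -0.26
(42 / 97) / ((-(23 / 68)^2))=-194208 / 51313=-3.78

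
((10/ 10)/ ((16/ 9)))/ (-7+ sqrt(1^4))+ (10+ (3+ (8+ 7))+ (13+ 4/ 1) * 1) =1437/ 32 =44.91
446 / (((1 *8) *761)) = 223 / 3044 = 0.07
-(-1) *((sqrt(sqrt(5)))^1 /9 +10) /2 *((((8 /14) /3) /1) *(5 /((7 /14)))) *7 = 20 *5^(1 /4) /27 +200 /3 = 67.77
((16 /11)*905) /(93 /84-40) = -405440 /11979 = -33.85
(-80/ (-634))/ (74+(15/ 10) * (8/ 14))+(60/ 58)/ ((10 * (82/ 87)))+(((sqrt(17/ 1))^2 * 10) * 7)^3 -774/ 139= 797627453061726501/ 473324746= 1685158994.54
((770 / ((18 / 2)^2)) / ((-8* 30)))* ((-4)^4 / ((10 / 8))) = -9856 / 1215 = -8.11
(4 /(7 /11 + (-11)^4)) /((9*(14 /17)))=0.00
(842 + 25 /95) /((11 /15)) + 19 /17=4084736 /3553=1149.66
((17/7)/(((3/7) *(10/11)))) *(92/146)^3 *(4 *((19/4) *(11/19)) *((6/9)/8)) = 1.43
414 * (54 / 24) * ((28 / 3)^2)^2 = 7068544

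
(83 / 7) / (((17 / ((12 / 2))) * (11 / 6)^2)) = 17928 / 14399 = 1.25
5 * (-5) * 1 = -25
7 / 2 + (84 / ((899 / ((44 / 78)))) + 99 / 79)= 8874265 / 1846546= 4.81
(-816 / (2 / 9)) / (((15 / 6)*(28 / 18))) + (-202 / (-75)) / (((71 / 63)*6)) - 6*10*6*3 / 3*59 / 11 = -392905001 / 136675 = -2874.74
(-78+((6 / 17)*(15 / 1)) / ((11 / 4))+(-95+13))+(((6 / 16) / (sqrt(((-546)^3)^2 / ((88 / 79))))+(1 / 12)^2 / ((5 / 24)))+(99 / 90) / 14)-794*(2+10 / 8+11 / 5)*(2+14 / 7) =-1371870979 / 78540+sqrt(1738) / 17145247392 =-17467.16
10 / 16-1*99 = -787 / 8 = -98.38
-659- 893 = -1552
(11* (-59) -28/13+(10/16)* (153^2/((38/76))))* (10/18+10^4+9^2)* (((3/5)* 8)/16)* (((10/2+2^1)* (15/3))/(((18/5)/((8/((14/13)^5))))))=1376918059258625/296352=4646224959.71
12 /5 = 2.40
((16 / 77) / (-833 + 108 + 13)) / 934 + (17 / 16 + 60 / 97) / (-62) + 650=649.97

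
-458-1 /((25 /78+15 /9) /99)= -78712 /155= -507.82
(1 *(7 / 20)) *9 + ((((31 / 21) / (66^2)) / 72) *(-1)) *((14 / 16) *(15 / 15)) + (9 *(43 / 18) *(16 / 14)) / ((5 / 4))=6008560771 / 263450880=22.81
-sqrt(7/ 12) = -sqrt(21)/ 6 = -0.76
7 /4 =1.75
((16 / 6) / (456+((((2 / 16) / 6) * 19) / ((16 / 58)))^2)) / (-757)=-393216 / 51130457509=-0.00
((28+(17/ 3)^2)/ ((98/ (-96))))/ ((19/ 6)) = -17312/ 931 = -18.60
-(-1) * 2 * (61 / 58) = 61 / 29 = 2.10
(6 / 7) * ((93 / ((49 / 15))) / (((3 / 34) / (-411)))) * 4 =-155949840 / 343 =-454664.26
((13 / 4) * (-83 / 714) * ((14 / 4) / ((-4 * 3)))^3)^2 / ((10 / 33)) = 30748769051 / 106039219322880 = 0.00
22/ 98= 11/ 49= 0.22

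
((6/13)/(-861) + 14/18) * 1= 26099/33579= 0.78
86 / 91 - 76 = -6830 / 91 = -75.05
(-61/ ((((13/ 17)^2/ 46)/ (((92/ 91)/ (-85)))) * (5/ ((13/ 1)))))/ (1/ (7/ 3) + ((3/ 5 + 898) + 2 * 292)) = 2194292/ 21930285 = 0.10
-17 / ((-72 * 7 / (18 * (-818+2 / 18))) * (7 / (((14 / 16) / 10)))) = -125137 / 20160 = -6.21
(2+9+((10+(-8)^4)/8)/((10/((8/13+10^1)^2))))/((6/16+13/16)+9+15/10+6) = 78343384/239135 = 327.61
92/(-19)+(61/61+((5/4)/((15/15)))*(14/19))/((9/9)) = -111/38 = -2.92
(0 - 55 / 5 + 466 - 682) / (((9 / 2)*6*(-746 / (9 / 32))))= 227 / 71616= 0.00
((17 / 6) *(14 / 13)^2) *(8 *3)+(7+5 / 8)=116933 / 1352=86.49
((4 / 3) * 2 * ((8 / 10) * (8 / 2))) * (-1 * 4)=-512 / 15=-34.13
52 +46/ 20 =543/ 10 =54.30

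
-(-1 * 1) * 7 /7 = 1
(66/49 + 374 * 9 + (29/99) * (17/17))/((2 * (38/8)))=32672842/92169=354.49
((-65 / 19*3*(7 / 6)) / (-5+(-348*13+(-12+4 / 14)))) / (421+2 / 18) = 147 / 23475260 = 0.00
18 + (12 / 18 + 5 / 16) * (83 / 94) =18.86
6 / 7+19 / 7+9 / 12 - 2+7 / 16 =309 / 112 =2.76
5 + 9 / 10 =5.90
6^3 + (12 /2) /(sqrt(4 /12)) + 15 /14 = 6 * sqrt(3) + 3039 /14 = 227.46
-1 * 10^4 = -10000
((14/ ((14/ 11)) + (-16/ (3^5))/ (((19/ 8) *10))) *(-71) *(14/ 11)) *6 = -504695548/ 84645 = -5962.50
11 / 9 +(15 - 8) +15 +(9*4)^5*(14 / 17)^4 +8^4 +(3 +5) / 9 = 27815911.36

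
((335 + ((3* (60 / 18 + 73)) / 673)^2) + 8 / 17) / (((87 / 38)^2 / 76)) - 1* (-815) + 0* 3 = 331070506742351 / 58279733217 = 5680.71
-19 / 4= -4.75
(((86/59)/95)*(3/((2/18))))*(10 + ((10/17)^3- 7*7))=-442589454/27537365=-16.07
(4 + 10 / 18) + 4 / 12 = 44 / 9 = 4.89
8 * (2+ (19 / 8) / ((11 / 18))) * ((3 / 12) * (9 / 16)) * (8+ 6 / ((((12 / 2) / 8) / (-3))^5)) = -1787877 / 44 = -40633.57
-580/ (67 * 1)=-580/ 67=-8.66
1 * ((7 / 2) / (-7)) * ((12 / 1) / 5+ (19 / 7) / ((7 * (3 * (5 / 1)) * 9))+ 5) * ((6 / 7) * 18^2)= -352584 / 343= -1027.94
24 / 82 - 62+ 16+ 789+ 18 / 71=2164463 / 2911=743.55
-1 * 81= -81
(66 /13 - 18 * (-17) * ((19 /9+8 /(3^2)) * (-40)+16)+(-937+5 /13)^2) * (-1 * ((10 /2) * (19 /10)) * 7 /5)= -11244211.76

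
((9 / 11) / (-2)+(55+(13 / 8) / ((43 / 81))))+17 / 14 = 1559249 / 26488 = 58.87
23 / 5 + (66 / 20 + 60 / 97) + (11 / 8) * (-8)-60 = -60607 / 970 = -62.48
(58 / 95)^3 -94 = -80398138 / 857375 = -93.77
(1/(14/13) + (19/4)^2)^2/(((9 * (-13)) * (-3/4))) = 769129/122304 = 6.29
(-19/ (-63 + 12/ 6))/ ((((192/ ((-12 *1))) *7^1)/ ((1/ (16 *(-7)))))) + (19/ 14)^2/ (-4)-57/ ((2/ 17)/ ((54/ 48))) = -59632203/ 109312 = -545.52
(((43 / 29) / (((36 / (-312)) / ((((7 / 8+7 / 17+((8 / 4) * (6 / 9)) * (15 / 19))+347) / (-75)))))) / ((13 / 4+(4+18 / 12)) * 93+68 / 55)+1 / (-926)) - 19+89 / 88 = -55169286219124007 / 3079283821166520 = -17.92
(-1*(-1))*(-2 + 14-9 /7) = 75 /7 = 10.71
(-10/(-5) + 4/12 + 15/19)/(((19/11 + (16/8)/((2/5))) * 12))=979/25308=0.04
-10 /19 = -0.53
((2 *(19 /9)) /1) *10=380 /9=42.22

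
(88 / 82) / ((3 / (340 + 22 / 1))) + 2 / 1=16174 / 123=131.50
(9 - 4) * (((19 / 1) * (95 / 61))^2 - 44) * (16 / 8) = 30943010 / 3721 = 8315.78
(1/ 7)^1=0.14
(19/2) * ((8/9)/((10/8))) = 6.76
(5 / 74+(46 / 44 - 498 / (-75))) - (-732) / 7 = 8000309 / 71225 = 112.32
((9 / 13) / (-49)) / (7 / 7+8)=-1 / 637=-0.00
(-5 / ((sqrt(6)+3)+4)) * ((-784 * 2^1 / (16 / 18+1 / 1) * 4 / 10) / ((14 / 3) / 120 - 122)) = -35562240 / 16047643+5080320 * sqrt(6) / 16047643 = -1.44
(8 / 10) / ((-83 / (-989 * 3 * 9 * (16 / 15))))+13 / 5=575059 / 2075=277.14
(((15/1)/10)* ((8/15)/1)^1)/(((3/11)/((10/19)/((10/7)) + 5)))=1496/95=15.75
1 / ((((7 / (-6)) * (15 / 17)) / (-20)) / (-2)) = -272 / 7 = -38.86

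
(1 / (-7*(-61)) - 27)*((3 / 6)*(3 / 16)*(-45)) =194535 / 1708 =113.90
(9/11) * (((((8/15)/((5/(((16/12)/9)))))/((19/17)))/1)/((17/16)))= 512/47025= 0.01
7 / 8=0.88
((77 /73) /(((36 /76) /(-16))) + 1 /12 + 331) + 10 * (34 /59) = 46704365 /155052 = 301.22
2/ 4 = 1/ 2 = 0.50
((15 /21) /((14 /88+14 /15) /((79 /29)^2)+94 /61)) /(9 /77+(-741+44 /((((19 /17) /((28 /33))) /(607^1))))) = 39385421955 /1818443784598526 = 0.00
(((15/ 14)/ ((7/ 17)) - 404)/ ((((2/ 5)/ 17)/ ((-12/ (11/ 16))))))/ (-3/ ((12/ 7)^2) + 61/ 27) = 13866764544/ 57673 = 240437.72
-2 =-2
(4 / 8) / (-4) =-1 / 8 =-0.12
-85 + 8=-77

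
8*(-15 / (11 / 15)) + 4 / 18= -16178 / 99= -163.41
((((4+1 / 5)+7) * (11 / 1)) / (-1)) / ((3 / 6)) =-1232 / 5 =-246.40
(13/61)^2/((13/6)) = 78/3721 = 0.02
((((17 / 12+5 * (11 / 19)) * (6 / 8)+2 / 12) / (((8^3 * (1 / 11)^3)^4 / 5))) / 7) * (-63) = -145983995943177315 / 20890720927744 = -6987.98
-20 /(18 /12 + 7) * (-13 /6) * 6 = 520 /17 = 30.59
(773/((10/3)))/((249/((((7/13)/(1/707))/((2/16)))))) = 2836.39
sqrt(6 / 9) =sqrt(6) / 3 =0.82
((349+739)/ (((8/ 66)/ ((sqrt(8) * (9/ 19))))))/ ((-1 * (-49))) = 161568 * sqrt(2)/ 931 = 245.43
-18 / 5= -3.60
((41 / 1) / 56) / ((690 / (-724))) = -7421 / 9660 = -0.77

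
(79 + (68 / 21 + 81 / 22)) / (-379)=-39695 / 175098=-0.23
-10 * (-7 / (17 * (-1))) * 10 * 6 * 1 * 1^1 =-4200 / 17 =-247.06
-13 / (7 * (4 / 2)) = -13 / 14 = -0.93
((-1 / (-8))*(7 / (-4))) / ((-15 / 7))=0.10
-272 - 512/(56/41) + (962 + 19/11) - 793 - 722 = -92256/77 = -1198.13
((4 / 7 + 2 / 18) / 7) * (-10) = -430 / 441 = -0.98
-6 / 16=-3 / 8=-0.38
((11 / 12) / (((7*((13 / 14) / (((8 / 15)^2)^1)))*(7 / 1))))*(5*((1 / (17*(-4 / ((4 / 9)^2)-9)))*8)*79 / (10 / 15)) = -444928 / 8144955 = -0.05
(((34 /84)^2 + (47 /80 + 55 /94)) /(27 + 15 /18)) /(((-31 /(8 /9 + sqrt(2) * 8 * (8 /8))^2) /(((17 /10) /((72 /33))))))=-67546779949 /434579899950-414397423 * sqrt(2) /24143327775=-0.18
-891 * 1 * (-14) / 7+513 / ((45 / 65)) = 2523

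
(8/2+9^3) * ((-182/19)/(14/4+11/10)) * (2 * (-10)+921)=-600994030/437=-1375272.38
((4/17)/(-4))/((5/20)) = -4/17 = -0.24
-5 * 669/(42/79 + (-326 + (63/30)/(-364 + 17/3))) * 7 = 19885188750/276408977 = 71.94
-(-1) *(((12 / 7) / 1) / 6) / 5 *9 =18 / 35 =0.51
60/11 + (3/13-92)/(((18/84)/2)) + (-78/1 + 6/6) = -928.06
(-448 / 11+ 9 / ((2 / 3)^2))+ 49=1255 / 44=28.52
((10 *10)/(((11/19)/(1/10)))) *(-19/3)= -109.39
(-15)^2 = 225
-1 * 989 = -989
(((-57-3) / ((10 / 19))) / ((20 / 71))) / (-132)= 1349 / 440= 3.07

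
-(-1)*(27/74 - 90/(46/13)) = -42669/1702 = -25.07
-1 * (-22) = 22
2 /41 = 0.05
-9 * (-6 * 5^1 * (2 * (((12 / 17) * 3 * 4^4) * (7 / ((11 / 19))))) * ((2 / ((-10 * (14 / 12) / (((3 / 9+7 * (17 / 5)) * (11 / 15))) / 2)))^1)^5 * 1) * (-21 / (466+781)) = 21759472035492336381198336 / 44380230712890625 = 490296505.58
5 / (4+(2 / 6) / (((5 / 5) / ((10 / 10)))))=15 / 13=1.15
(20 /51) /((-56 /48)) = -40 /119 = -0.34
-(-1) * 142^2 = 20164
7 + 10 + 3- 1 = 19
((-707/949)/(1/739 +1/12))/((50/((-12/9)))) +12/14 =136163338/124722325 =1.09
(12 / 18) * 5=10 / 3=3.33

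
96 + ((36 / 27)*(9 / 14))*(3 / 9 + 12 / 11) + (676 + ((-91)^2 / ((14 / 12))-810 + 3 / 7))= 543747 / 77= 7061.65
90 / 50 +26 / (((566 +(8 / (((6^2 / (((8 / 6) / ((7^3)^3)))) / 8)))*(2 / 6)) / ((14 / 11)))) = 94552011967977 / 50876415331115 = 1.86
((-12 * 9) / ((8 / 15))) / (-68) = 405 / 136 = 2.98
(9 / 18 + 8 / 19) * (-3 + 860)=29995 / 38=789.34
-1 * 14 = -14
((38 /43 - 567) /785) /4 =-24343 /135020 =-0.18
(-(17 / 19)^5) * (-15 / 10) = 4259571 / 4952198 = 0.86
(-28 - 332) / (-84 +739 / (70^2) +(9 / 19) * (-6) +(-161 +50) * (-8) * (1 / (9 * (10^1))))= 100548000 / 21457117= 4.69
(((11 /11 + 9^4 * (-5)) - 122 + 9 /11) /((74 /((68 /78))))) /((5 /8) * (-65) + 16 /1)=49256072 /3126981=15.75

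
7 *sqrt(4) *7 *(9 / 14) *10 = 630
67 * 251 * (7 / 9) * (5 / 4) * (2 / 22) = 588595 / 396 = 1486.35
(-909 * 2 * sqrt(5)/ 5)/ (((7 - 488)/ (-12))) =-21816 * sqrt(5)/ 2405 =-20.28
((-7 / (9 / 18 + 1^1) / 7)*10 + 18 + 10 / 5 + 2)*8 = 368 / 3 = 122.67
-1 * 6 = -6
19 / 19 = 1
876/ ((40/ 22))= 2409/ 5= 481.80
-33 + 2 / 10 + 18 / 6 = -149 / 5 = -29.80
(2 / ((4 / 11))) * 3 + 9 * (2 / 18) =35 / 2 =17.50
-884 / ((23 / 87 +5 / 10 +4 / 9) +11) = -461448 / 6373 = -72.41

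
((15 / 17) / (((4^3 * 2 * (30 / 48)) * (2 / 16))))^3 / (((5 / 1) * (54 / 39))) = 39 / 393040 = 0.00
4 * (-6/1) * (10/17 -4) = 1392/17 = 81.88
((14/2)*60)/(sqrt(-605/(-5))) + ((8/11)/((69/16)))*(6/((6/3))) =9788/253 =38.69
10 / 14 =5 / 7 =0.71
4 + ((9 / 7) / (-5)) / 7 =971 / 245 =3.96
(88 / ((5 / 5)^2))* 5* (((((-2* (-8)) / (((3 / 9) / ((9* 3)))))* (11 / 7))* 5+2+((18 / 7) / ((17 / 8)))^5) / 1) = 4482478.79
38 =38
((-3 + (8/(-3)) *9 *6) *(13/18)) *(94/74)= -134.86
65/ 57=1.14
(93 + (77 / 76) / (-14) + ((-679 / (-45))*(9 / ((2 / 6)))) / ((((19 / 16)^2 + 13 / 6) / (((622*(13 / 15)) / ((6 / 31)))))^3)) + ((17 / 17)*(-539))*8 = 3409020039155720479060837711 / 17723198148165000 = 192347905307.86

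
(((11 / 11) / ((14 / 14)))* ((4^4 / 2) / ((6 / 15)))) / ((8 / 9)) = 360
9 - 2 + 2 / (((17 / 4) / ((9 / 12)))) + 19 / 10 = 1573 / 170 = 9.25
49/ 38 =1.29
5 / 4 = 1.25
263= 263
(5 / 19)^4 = 625 / 130321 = 0.00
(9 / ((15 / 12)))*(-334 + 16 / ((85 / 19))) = -2379.05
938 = 938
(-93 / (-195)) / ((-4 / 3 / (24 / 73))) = -558 / 4745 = -0.12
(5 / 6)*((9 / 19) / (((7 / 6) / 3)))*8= 1080 / 133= 8.12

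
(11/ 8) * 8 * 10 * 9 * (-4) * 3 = -11880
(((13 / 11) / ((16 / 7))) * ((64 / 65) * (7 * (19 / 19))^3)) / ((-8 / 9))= -21609 / 110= -196.45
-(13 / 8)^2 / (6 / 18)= -507 / 64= -7.92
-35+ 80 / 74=-1255 / 37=-33.92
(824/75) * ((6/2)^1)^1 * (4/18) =1648/225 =7.32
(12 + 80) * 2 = 184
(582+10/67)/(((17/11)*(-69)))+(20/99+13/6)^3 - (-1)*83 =18470556193849/203351383224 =90.83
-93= -93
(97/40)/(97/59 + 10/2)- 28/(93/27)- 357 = -177304507/486080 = -364.76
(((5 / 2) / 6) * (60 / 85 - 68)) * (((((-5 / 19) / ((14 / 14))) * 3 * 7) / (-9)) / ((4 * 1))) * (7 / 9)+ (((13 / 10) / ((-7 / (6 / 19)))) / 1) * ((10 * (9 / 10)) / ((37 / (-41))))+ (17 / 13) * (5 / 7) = -1611018193 / 880908210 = -1.83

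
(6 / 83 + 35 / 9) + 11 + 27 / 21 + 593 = 3185752 / 5229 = 609.25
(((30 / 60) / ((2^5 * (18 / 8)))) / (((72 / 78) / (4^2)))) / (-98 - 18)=-13 / 12528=-0.00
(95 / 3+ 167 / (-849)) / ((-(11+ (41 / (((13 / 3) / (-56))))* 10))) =115778 / 19452571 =0.01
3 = 3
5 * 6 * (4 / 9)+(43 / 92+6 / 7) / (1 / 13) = 59027 / 1932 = 30.55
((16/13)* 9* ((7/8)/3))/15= 14/65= 0.22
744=744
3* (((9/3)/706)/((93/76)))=114/10943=0.01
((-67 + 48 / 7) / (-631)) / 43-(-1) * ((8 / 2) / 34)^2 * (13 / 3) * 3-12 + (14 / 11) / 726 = -2589805499198 / 219176005587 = -11.82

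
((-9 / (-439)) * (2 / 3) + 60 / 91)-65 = -2569799 / 39949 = -64.33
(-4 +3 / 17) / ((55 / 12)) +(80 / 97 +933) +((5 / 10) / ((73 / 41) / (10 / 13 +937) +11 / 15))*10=1287243294655 / 1369712168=939.79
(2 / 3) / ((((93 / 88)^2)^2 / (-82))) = -9835003904 / 224415603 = -43.82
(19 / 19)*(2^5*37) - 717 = 467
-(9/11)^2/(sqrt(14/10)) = -81*sqrt(35)/847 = -0.57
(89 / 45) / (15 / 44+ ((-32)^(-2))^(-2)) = 3916 / 2076181155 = 0.00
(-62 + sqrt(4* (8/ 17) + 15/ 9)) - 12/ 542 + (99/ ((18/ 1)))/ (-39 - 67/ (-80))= -51434064/ 827363 + sqrt(9231)/ 51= -60.28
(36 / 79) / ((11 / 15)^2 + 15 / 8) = 64800 / 343097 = 0.19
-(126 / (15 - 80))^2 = -15876 / 4225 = -3.76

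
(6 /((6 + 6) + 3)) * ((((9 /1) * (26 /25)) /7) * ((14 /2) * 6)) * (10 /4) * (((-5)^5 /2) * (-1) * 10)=877500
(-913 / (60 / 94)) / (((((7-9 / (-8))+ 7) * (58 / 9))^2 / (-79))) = 66566664 / 5596855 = 11.89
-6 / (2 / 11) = -33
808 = 808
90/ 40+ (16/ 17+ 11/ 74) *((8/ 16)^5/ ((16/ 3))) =1453329/ 644096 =2.26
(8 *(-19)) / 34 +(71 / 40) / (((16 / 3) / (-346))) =-650753 / 5440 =-119.62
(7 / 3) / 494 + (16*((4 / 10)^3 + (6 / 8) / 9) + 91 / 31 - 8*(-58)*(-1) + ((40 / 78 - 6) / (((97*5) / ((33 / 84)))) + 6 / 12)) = -458.21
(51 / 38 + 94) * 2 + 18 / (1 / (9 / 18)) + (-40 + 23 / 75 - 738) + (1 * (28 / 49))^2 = -40336687 / 69825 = -577.68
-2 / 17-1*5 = -87 / 17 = -5.12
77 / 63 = 11 / 9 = 1.22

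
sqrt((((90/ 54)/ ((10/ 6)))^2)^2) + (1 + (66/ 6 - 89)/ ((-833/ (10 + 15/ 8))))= 10369/ 3332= 3.11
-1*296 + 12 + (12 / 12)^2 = -283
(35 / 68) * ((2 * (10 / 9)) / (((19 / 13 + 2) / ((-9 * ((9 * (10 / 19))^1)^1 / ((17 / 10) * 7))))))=-6500 / 5491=-1.18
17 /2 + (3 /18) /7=179 /21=8.52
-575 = -575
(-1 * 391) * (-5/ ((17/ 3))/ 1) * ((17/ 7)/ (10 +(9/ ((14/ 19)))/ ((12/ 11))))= 46920/ 1187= 39.53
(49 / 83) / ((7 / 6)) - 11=-871 / 83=-10.49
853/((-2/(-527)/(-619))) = -278259689/2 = -139129844.50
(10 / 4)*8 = 20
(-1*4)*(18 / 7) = -72 / 7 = -10.29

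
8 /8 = 1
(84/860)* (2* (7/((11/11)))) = 294/215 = 1.37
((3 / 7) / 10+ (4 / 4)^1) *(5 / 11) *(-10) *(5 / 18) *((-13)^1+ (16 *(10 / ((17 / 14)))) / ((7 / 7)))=-1228225 / 7854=-156.38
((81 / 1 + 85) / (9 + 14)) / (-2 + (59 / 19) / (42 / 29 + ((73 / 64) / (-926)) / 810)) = 3179483000051 / 63486003529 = 50.08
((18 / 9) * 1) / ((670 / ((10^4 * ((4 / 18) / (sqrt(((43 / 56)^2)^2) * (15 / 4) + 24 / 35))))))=250880000 / 109554849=2.29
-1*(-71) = 71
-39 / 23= -1.70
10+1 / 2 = 21 / 2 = 10.50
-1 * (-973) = 973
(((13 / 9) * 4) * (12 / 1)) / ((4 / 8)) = 416 / 3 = 138.67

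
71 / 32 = 2.22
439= 439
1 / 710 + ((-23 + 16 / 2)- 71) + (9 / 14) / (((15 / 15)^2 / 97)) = -58749 / 2485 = -23.64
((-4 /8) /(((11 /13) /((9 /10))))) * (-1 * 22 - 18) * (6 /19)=1404 /209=6.72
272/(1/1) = 272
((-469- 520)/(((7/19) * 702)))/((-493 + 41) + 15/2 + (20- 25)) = 18791/2208843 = 0.01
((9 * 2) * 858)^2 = 238517136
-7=-7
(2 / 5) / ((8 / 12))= 3 / 5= 0.60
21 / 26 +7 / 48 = 595 / 624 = 0.95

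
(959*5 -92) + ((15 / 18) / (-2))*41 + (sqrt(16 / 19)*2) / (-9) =56231 / 12 -8*sqrt(19) / 171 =4685.71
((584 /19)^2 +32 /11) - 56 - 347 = 2162855 /3971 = 544.66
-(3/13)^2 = -9/169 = -0.05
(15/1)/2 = 15/2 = 7.50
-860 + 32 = -828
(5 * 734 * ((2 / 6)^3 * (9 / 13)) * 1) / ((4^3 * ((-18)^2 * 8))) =0.00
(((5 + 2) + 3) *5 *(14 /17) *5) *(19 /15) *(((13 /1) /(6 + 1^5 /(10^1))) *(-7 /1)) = -12103000 /3111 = -3890.39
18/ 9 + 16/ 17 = 50/ 17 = 2.94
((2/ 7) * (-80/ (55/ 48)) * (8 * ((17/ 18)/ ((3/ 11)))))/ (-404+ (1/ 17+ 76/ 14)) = 591872/ 426807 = 1.39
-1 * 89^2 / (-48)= 7921 / 48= 165.02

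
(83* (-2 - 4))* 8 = -3984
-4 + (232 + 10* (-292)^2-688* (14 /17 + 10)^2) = 223185924 /289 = 772269.63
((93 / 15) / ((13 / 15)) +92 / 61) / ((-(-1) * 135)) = 6869 / 107055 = 0.06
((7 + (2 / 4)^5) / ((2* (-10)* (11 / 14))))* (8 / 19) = -0.19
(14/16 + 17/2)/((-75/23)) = -23/8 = -2.88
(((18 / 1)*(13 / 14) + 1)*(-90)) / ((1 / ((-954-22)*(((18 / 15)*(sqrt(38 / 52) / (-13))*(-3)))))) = 19605888*sqrt(494) / 1183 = 368353.88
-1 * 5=-5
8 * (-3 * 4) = -96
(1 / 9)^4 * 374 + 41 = 41.06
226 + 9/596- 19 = 123381/596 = 207.02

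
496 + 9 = 505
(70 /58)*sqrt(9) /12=35 /116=0.30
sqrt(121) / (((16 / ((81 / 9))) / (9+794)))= 79497 / 16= 4968.56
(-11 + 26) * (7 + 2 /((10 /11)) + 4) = 198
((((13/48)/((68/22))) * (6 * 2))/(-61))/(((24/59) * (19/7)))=-59059/3782976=-0.02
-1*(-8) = 8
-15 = -15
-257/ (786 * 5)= -257/ 3930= -0.07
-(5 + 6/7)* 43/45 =-1763/315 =-5.60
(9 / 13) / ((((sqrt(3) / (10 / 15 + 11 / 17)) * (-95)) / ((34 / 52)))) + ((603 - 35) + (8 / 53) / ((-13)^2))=5087584 / 8957 - 67 * sqrt(3) / 32110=568.00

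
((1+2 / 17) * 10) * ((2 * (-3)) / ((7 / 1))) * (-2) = 2280 / 119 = 19.16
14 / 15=0.93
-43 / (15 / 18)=-258 / 5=-51.60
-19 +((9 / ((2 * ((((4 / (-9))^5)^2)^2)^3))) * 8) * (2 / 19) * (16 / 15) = 5391030899743293631220795296869504391455431790865068772643 / 986536403121617249420794302551818240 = 5464604126806563982560.98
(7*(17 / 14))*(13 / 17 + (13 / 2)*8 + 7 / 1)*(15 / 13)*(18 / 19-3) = -22860 / 19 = -1203.16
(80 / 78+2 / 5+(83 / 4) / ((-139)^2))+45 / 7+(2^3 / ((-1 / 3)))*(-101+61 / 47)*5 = 59359580298973 / 4958155020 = 11972.11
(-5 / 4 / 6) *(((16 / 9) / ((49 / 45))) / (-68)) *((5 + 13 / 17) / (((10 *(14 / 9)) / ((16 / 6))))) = 10 / 2023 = 0.00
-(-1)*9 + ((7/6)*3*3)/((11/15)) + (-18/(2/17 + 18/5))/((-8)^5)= 1327997151/56950784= 23.32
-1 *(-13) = 13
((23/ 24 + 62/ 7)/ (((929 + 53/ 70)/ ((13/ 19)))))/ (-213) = -107185/ 3160690812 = -0.00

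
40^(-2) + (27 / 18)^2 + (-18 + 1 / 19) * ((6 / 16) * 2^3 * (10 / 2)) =-8115581 / 30400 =-266.96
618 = 618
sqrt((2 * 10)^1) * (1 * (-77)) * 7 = -1078 * sqrt(5) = -2410.48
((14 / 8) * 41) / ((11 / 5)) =1435 / 44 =32.61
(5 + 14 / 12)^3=234.50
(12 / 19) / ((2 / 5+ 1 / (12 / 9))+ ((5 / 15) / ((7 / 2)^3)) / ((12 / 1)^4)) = 160030080 / 291388199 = 0.55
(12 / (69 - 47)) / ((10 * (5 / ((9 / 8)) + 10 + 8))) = 27 / 11110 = 0.00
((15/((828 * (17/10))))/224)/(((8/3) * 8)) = 25/11210752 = 0.00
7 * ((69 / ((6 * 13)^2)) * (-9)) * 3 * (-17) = 24633 / 676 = 36.44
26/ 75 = 0.35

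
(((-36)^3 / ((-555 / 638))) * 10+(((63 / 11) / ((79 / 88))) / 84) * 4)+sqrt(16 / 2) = 2 * sqrt(2)+1567704696 / 2923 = 536336.97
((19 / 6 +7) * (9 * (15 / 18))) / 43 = 305 / 172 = 1.77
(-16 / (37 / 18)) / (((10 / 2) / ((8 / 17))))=-2304 / 3145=-0.73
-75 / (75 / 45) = -45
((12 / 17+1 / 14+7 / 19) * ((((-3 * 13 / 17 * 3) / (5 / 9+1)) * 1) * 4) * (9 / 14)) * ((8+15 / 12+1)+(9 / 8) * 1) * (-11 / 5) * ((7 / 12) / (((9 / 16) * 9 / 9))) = 338.28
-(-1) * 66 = 66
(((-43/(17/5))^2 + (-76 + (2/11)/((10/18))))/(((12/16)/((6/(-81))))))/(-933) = 3572152/400410945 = 0.01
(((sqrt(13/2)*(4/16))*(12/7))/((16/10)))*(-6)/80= -0.05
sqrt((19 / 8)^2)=19 / 8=2.38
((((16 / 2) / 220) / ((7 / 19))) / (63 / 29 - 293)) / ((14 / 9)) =-4959 / 22729630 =-0.00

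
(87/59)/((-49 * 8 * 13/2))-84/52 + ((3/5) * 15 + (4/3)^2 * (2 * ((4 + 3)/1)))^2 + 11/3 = 1077661961/936684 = 1150.51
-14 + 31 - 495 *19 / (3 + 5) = -9269 / 8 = -1158.62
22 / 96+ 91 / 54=827 / 432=1.91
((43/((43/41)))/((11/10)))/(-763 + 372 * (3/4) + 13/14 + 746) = 5740/40491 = 0.14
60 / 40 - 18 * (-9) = 327 / 2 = 163.50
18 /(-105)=-6 /35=-0.17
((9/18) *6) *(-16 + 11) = -15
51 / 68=3 / 4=0.75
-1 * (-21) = 21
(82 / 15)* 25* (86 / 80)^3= 3259787 / 19200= 169.78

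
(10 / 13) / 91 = 10 / 1183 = 0.01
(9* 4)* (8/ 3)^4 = 16384/ 9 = 1820.44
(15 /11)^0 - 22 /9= -13 /9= -1.44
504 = 504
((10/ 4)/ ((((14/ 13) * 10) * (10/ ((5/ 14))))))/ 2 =13/ 3136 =0.00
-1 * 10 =-10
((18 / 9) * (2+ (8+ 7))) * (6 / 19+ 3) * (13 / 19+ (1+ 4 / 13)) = 1053864 / 4693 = 224.56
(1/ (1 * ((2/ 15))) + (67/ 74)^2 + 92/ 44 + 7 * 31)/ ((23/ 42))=287664489/ 692714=415.27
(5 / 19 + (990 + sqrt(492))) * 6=12 * sqrt(123) + 112890 / 19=6074.67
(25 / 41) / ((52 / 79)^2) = 156025 / 110864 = 1.41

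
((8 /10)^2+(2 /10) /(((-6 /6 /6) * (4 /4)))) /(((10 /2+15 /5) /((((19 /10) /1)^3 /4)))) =-48013 /400000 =-0.12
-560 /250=-56 /25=-2.24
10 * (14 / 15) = 28 / 3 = 9.33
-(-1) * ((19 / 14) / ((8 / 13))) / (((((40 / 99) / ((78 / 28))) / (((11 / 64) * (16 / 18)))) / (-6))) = -3496779 / 250880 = -13.94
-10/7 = -1.43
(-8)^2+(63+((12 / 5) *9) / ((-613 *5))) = 1946167 / 15325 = 126.99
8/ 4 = 2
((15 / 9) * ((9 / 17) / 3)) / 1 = 5 / 17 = 0.29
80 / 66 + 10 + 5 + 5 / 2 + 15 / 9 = 1345 / 66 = 20.38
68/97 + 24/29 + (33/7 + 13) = 378912/19691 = 19.24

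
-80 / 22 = -40 / 11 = -3.64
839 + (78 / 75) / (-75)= 1573099 / 1875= 838.99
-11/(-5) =11/5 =2.20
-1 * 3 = -3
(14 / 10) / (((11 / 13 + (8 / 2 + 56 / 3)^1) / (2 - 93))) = -3549 / 655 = -5.42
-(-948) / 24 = 79 / 2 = 39.50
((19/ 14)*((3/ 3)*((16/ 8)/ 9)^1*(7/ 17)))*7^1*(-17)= -133/ 9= -14.78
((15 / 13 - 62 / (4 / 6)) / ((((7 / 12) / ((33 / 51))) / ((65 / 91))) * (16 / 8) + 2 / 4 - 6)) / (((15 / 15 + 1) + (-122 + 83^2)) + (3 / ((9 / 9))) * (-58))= 39402 / 8419177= 0.00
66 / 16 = 33 / 8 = 4.12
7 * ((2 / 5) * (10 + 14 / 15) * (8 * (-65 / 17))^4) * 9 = 241196398.55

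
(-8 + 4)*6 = -24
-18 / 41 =-0.44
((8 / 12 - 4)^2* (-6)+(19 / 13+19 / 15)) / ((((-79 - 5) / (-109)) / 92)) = -10419092 / 1365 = -7633.03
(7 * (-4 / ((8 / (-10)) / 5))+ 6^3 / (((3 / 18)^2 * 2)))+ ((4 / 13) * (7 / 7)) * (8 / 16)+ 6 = 52899 / 13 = 4069.15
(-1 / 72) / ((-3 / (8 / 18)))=1 / 486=0.00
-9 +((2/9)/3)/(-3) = -731/81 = -9.02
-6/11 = -0.55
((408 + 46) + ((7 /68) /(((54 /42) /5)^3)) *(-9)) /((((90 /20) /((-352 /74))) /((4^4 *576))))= -3172673388544 /50949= -62271553.68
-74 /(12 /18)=-111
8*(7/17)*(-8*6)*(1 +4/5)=-24192/85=-284.61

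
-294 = -294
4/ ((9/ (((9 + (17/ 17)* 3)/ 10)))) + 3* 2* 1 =98/ 15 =6.53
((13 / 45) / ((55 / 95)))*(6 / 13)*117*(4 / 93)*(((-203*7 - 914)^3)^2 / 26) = 2463569946146755137500 / 341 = 7224545296618050256.60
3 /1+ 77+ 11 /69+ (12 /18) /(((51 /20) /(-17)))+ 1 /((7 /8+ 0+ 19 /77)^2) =7562107105 /98838567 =76.51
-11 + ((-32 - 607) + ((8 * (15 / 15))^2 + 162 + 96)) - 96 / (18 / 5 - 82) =-16012 / 49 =-326.78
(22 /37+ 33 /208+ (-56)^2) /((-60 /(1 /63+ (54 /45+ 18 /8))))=-105421358251 /581817600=-181.19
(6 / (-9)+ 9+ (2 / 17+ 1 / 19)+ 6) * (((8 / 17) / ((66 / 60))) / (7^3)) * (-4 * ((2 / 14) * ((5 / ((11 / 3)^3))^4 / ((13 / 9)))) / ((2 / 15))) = -33609923163000000 / 5916867761089514001773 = -0.00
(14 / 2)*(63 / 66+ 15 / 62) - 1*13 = -1577 / 341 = -4.62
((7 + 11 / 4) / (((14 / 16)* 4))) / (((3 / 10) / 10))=650 / 7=92.86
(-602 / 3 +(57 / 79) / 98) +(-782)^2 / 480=498592091 / 464520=1073.35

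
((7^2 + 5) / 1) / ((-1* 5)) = -54 / 5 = -10.80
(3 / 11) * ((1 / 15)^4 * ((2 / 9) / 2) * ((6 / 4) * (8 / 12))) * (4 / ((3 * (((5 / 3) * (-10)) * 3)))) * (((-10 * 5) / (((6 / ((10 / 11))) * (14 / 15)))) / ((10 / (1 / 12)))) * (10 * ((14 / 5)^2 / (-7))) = -2 / 165391875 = -0.00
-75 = -75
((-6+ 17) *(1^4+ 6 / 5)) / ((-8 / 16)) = -242 / 5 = -48.40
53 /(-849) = -53 /849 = -0.06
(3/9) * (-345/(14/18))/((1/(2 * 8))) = -16560/7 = -2365.71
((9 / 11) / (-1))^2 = 81 / 121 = 0.67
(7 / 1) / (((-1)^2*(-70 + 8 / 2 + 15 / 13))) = -91 / 843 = -0.11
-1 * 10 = -10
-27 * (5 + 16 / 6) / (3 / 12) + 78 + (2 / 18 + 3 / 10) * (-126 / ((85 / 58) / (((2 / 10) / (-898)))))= -715586239 / 954125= -749.99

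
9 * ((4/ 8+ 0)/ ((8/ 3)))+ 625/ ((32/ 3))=1929/ 32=60.28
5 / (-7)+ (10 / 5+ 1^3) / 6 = -3 / 14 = -0.21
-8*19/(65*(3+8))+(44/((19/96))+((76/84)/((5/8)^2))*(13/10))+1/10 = 3212512361/14264250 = 225.21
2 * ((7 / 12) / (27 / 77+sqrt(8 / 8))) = 539 / 624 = 0.86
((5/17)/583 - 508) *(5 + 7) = -6095.99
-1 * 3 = -3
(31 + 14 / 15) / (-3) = -479 / 45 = -10.64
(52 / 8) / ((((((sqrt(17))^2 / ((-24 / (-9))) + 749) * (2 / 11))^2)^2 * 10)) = 0.00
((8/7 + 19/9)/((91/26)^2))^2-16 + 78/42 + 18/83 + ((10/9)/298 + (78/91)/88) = -71777434893805/5185495912212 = -13.84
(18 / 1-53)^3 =-42875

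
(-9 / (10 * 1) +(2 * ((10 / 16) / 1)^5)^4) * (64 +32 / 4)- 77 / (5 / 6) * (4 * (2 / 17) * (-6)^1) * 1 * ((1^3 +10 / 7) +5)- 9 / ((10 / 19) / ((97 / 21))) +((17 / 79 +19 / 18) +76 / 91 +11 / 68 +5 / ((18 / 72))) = 89989209287147053419949177 / 49535857913384738488320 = 1816.65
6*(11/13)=66/13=5.08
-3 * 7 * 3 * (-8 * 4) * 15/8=3780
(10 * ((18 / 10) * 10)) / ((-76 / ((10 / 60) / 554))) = -15 / 21052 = -0.00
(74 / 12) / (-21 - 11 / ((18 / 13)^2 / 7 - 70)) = -1525991 / 5157579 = -0.30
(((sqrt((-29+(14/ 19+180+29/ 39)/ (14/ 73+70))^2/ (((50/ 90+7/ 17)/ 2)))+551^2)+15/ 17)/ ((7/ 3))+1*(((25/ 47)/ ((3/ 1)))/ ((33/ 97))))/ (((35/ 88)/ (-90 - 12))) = -1152734817008/ 34545 - 3215101098*sqrt(1258)/ 27316471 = -33373253.06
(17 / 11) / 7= 17 / 77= 0.22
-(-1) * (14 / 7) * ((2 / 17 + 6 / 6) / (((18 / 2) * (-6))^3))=-19 / 1338444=-0.00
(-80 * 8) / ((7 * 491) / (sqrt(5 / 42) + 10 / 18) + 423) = -1980800 / 20941329-2199680 * sqrt(210) / 565415883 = -0.15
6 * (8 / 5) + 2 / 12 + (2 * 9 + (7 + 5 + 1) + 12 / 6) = 1283 / 30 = 42.77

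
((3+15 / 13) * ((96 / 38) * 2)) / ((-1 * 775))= -5184 / 191425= -0.03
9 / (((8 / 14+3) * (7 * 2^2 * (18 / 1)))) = 1 / 200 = 0.00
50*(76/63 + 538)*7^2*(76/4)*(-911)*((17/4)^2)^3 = -1241849898315194875/9216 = -134749337924825.83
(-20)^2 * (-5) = -2000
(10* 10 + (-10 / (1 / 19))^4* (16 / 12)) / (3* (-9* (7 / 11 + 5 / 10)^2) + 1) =-2523014705200 / 49173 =-51308944.04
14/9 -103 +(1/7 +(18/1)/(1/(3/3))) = -5248/63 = -83.30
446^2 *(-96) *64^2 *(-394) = 30817479819264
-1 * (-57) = 57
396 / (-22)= -18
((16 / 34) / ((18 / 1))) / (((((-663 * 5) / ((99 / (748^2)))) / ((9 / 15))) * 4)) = -1 / 4777401200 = -0.00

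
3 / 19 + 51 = 972 / 19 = 51.16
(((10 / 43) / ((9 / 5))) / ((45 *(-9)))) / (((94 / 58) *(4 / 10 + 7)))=-1450 / 54512433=-0.00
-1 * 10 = -10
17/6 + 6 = 53/6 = 8.83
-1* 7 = -7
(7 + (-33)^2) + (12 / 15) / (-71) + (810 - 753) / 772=1096.06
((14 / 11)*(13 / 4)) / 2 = 91 / 44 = 2.07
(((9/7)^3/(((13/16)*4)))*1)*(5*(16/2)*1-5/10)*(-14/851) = -230364/542087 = -0.42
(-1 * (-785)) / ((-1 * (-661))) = 785 / 661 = 1.19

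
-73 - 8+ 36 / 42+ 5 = -75.14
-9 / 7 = -1.29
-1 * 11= -11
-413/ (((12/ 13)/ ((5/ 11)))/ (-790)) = 160663.26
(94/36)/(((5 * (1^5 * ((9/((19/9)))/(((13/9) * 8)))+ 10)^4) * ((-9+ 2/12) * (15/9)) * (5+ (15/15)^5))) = -358274272884736/700519425419681247975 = -0.00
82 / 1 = 82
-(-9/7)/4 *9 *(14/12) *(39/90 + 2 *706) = 381357/80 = 4766.96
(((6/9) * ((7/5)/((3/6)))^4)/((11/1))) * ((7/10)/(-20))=-67228/515625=-0.13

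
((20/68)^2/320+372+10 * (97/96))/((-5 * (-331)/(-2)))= -21202211/45916320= -0.46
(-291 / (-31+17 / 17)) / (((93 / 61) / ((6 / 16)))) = 5917 / 2480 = 2.39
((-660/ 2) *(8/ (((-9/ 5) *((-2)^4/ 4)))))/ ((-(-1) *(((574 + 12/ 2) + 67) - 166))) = 1100/ 1443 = 0.76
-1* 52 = -52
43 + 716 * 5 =3623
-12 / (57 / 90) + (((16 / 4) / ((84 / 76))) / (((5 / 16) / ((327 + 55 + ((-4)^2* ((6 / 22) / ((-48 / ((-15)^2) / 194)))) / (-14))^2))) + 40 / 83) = 5034600273443072 / 981753465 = 5128171.64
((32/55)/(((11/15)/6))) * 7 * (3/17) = 12096/2057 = 5.88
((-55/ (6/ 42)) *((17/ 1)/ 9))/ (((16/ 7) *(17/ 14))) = -18865/ 72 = -262.01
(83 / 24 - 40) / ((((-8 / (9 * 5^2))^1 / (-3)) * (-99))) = 31.14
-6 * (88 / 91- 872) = 475584 / 91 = 5226.20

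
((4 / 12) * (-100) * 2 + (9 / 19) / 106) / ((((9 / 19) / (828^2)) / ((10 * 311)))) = -300062541224.15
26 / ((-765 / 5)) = -0.17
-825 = -825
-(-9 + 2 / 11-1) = 108 / 11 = 9.82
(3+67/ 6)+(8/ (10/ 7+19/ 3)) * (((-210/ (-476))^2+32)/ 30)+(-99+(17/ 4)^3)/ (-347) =240669671171/ 15692283840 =15.34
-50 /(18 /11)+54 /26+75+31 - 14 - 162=-11522 /117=-98.48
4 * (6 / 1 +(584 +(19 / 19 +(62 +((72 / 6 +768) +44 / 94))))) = 269492 / 47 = 5733.87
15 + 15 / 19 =300 / 19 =15.79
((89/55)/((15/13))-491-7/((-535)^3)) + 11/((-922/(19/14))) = -31936540055526587/65228027056500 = -489.61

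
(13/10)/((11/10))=13/11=1.18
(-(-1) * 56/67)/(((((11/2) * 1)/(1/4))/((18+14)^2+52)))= 30128/737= 40.88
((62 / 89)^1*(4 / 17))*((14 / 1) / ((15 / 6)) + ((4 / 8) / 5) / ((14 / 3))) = 48794 / 52955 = 0.92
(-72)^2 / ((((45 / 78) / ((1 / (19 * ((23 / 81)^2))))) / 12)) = 3537271296 / 50255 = 70386.45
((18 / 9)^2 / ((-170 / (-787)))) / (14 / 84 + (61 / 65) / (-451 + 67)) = 7857408 / 69683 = 112.76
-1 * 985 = -985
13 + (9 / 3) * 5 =28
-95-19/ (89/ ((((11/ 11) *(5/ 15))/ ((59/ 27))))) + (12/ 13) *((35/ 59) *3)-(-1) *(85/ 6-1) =-556909/ 6942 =-80.22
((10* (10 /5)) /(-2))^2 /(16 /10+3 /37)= 18500 /311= 59.49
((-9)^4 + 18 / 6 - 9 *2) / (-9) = -2182 / 3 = -727.33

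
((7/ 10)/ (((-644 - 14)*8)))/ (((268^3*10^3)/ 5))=-1/ 28950243328000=-0.00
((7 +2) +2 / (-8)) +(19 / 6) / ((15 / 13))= 2069 / 180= 11.49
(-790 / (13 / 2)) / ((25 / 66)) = -20856 / 65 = -320.86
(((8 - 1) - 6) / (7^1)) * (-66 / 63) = -22 / 147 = -0.15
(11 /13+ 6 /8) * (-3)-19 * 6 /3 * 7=-14081 /52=-270.79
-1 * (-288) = 288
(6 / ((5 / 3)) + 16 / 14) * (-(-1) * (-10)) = -332 / 7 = -47.43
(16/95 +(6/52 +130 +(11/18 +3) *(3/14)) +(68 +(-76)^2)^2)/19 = 3542976932557/1971060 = 1797498.27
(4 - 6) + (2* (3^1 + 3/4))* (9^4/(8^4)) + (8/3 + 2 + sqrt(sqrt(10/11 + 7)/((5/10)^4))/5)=4* 11^(3/4)* 87^(1/4)/55 + 360781/24576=16.02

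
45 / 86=0.52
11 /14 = 0.79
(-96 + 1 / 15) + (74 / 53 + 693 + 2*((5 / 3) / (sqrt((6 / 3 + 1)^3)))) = 10*sqrt(3) / 27 + 475778 / 795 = 599.10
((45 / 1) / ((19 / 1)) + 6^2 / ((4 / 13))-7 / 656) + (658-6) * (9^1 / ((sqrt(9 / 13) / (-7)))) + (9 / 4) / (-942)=233560301 / 1956848-13692 * sqrt(13)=-49247.85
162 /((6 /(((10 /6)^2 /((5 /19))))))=285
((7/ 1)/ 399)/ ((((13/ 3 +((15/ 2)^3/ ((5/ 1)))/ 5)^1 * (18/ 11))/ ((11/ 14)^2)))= 0.00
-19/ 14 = -1.36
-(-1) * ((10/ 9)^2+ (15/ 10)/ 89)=18043/ 14418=1.25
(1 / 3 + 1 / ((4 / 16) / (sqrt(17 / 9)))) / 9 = 1 / 27 + 4*sqrt(17) / 27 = 0.65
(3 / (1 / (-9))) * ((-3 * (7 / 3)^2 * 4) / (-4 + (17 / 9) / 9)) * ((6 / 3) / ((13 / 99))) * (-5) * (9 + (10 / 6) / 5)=330806.35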